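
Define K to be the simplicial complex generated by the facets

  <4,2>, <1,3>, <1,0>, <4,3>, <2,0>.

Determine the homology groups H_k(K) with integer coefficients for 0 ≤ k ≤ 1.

Fix the vertex order 0 < 1 < 2 < 3 < 4 and write every simplex with vertices in increasing order. Then dim K = 1 and the simplices of K are:

  0-simplices (5): [0], [1], [2], [3], [4]
  1-simplices (5): [0,1], [0,2], [1,3], [2,4], [3,4]

Hence C_0 ≅ Z^5, C_1 ≅ Z^5.

The boundary map ∂_1: C_1 → C_0 sends each edge [p,q] (with p < q) to q − p.
The 5×5 boundary matrix has rank 4 and Smith normal form diag(1,1,1,1).

From H_k ≅ ker(∂_k) / im(∂_{k+1}) we obtain:

  H_0: rank C_0 − rank ∂_1 = 5 − 4 = 1, and the invariant factors of ∂_1 are all 1, so H_0 = Z.
  H_1: rank ker ∂_1 − rank ∂_2 = (5 − 4) − 0 = 1, and there is no ∂_2, so H_1 = Z.

As a check, the Euler characteristic is 5 − 5 = 0, which agrees with 1 − 1 = 0.

H_0 = Z,  H_1 = Z.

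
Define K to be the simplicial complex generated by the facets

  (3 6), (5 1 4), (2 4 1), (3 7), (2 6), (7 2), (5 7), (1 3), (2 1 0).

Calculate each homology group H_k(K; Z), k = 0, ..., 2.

H_0 = Z,  H_1 = Z^3,  H_2 = 0.

K has 8 vertices, 13 edges, 3 triangles.
rank ∂_0 = 0, rank ∂_1 = 7 ⇒ b_0 = 8 − 0 − 7 = 1; all invariant factors of ∂_1 are 1 so no torsion. So H_0 ≅ Z.
rank ∂_1 = 7, rank ∂_2 = 3 ⇒ b_1 = 13 − 7 − 3 = 3; all invariant factors of ∂_2 are 1 so no torsion. So H_1 ≅ Z^3.
rank ∂_2 = 3, rank ∂_3 = 0 ⇒ b_2 = 3 − 3 − 0 = 0. So H_2 ≅ 0.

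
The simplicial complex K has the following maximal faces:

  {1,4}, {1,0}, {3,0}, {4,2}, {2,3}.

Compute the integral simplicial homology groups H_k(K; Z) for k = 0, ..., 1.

We work with the vertex ordering 0 < 1 < 2 < 3 < 4. The simplices of K, each written with vertices in increasing order, are:

  0-simplices (5): [0], [1], [2], [3], [4]
  1-simplices (5): [0,1], [0,3], [1,4], [2,3], [2,4]

Hence C_0 ≅ Z^5, C_1 ≅ Z^5.

∂_1: C_1 → C_0 sends each edge [p,q] (with p < q) to q − p. For instance
  ∂[0,3] = [3] − [0].
This gives a 5×5 integer matrix of rank 4; reducing to Smith normal form yields diagonal entries (1,1,1,1).

Computing H_k = (kernel of ∂_k) / (image of ∂_{k+1}):

  H_0: rank C_0 − rank ∂_1 = 5 − 4 = 1, and the invariant factors of ∂_1 are all 1, so H_0 = Z.
  H_1: rank ker ∂_1 − rank ∂_2 = (5 − 4) − 0 = 1, and there is no ∂_2, so H_1 = Z.

H_0 ≅ Z,  H_1 ≅ Z.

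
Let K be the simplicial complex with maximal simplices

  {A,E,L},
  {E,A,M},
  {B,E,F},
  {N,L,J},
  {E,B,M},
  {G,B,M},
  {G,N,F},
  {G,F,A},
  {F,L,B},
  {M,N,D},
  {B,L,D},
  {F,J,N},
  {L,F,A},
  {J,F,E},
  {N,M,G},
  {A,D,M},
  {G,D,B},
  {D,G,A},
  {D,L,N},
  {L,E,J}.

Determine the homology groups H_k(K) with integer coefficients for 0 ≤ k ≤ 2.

H_0 = Z,  H_1 = Z ⊕ Z/2,  H_2 = 0.

Order the vertices as A < B < D < E < F < G < J < L < M < N. Listing each simplex with vertices in this order, K has dimension 2 with simplices:

  0-simplices (10): A, B, D, E, F, G, J, L, M, N
  1-simplices (30): AD, AE, AF, AG, AL, AM, BD, BE, BF, BG, BL, BM, DG, DL, DM, DN, EF, EJ, EL, EM, FG, FJ, FL, FN, GM, GN, JL, JN, LN, MN
  2-simplices (20): ADG, ADM, AEL, AEM, AFG, AFL, BDG, BDL, BEF, BEM, BFL, BGM, DLN, DMN, EFJ, EJL, FGN, FJN, GMN, JLN

giving chain groups C_0 ≅ Z^10, C_1 ≅ Z^30, C_2 ≅ Z^20.

Boundary ∂_1: C_1 → C_0 maps an edge to its endpoints' difference, ∂[p,q] = q − p.
The 10×30 boundary matrix has rank 9 and Smith normal form diag(1,1,1,1,1,1,1,1,1).

Boundary ∂_2: C_2 → C_1 acts by ∂[p,q,r] = [q,r] − [p,r] + [p,q]. For instance
  ∂EJL = JL − EL + EJ,
  ∂BDL = DL − BL + BD.
This gives a 30×20 integer matrix of rank 20; reducing to Smith normal form yields diagonal entries (1,1,1,1,1,1,1,1,1,1,1,1,1,1,1,1,1,1,1,2).

Computing H_k = (kernel of ∂_k) / (image of ∂_{k+1}):

  H_0: rank C_0 − rank ∂_1 = 10 − 9 = 1, and the invariant factors of ∂_1 are all 1, so H_0 = Z.
  H_1: rank ker ∂_1 − rank ∂_2 = (30 − 9) − 20 = 1, and ∂_2 has invariant factor 2 > 1, so H_1 = Z ⊕ Z/2.
  H_2: rank ker ∂_2 − rank ∂_3 = (20 − 20) − 0 = 0, and there is no ∂_3, so H_2 = 0.

As a check, the Euler characteristic is 10 − 30 + 20 = 0, which agrees with 1 − 1 + 0 = 0.
(K is a triangulation of the Klein bottle.)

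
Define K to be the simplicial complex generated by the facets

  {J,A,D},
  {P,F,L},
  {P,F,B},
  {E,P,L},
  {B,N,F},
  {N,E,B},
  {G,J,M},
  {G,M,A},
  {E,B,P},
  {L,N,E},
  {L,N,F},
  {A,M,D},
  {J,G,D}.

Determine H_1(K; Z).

H_1 = Z.

Take the total order A < B < D < E < F < G < J < L < M < N < P on the vertex set. Then K (dimension 2) consists of the simplices:

  0-simplices (11): A, B, D, E, F, G, J, L, M, N, P
  1-simplices (22): AD, AG, AJ, AM, BE, BF, BN, BP, DG, DJ, DM, EL, EN, EP, FL, FN, FP, GJ, GM, JM, LN, LP
  2-simplices (13): ADJ, ADM, AGM, BEN, BEP, BFN, BFP, DGJ, ELN, ELP, FLN, FLP, GJM

Hence C_0 ≅ Z^11, C_1 ≅ Z^22, C_2 ≅ Z^13.

The boundary map ∂_1: C_1 → C_0 maps an edge to its endpoints' difference, ∂[p,q] = q − p. For instance
  ∂BF = F − B.
This gives a 11×22 integer matrix of rank 9; reducing to Smith normal form yields diagonal entries (1,1,1,1,1,1,1,1,1).

∂_2: C_2 → C_1 maps a triangle to the signed sum of its edges. For instance
  ∂ADM = DM − AM + AD,
  ∂DGJ = GJ − DJ + DG.
The 22×13 boundary matrix has rank 12 and Smith normal form diag(1,1,1,1,1,1,1,1,1,1,1,1).

From H_k ≅ ker(∂_k) / im(∂_{k+1}) we obtain:

  H_1: rank ker ∂_1 − rank ∂_2 = (22 − 9) − 12 = 1, and the invariant factors of ∂_2 are all 1, so H_1 ≅ Z.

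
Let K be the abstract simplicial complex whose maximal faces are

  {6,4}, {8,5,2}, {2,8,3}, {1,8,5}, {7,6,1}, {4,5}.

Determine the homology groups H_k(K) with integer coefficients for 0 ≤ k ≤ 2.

H_0 = Z,  H_1 = Z,  H_2 = 0.

We work with the vertex ordering 1 < 2 < 3 < 4 < 5 < 6 < 7 < 8. The simplices of K, each written with vertices in increasing order, are:

  0-simplices (8): [1], [2], [3], [4], [5], [6], [7], [8]
  1-simplices (12): [1,5], [1,6], [1,7], [1,8], [2,3], [2,5], [2,8], [3,8], [4,5], [4,6], [5,8], [6,7]
  2-simplices (4): [1,5,8], [1,6,7], [2,3,8], [2,5,8]

so the chain groups are C_0 ≅ Z^8, C_1 ≅ Z^12, C_2 ≅ Z^4.

Boundary ∂_1: C_1 → C_0 sends each edge [p,q] (with p < q) to q − p.
The 8×12 boundary matrix has rank 7 and Smith normal form diag(1,1,1,1,1,1,1).

The boundary map ∂_2: C_2 → C_1 maps a triangle to the signed sum of its edges. For instance
  ∂[1,5,8] = [5,8] − [1,8] + [1,5],
  ∂[2,3,8] = [3,8] − [2,8] + [2,3].
This gives a 12×4 integer matrix of rank 4; reducing to Smith normal form yields diagonal entries (1,1,1,1).

Reading off H_k = ker ∂_k / im ∂_{k+1}:

  H_0: rank C_0 − rank ∂_1 = 8 − 7 = 1, and the invariant factors of ∂_1 are all 1, so H_0 = Z.
  H_1: rank ker ∂_1 − rank ∂_2 = (12 − 7) − 4 = 1, and the invariant factors of ∂_2 are all 1, so H_1 = Z.
  H_2: rank ker ∂_2 − rank ∂_3 = (4 − 4) − 0 = 0, and there is no ∂_3, so H_2 = 0.

As a check, the Euler characteristic is 8 − 12 + 4 = 0, which agrees with 1 − 1 + 0 = 0.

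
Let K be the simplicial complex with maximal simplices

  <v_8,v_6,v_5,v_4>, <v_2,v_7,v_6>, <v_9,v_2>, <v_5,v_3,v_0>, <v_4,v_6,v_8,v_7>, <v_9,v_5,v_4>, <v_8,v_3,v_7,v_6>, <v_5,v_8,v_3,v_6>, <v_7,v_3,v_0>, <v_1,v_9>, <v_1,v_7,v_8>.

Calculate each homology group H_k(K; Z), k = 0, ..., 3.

We work with the vertex ordering v_0 < v_1 < v_2 < v_3 < v_4 < v_5 < v_6 < v_7 < v_8 < v_9. The simplices of K, each written with vertices in increasing order, are:

  0-simplices (10): [v_0], [v_1], [v_2], [v_3], [v_4], [v_5], [v_6], [v_7], [v_8], [v_9]
  1-simplices (24): (24 of them)
  2-simplices (17): (17 of them)
  3-simplices (4): [v_3,v_5,v_6,v_8], [v_3,v_6,v_7,v_8], [v_4,v_5,v_6,v_8], [v_4,v_6,v_7,v_8]

giving chain groups C_0 ≅ Z^10, C_1 ≅ Z^24, C_2 ≅ Z^17, C_3 ≅ Z^4.

Boundary ∂_1: C_1 → C_0 is given by ∂[p,q] = [q] − [p].
The 10×24 boundary matrix has rank 9 and Smith normal form diag(1,1,1,1,1,1,1,1,1).

The boundary map ∂_2: C_2 → C_1 maps a triangle to the signed sum of its edges. For instance
  ∂[v_3,v_6,v_7] = [v_6,v_7] − [v_3,v_7] + [v_3,v_6],
  ∂[v_4,v_7,v_8] = [v_7,v_8] − [v_4,v_8] + [v_4,v_7].
The 24×17 boundary matrix has rank 13 and Smith normal form diag(1,1,1,1,1,1,1,1,1,1,1,1,1).

∂_3: C_3 → C_2 sends each 3-simplex σ to the alternating sum Σ_i (−1)^i (σ with its i-th vertex removed). For instance
  ∂[v_4,v_5,v_6,v_8] = [v_5,v_6,v_8] − [v_4,v_6,v_8] + [v_4,v_5,v_8] − [v_4,v_5,v_6],
  ∂[v_4,v_6,v_7,v_8] = [v_6,v_7,v_8] − [v_4,v_7,v_8] + [v_4,v_6,v_8] − [v_4,v_6,v_7].
This gives a 17×4 integer matrix of rank 4; reducing to Smith normal form yields diagonal entries (1,1,1,1).

From H_k ≅ ker(∂_k) / im(∂_{k+1}) we obtain:

  H_0: rank C_0 − rank ∂_1 = 10 − 9 = 1, and the invariant factors of ∂_1 are all 1, so H_0 = Z.
  H_1: rank ker ∂_1 − rank ∂_2 = (24 − 9) − 13 = 2, and the invariant factors of ∂_2 are all 1, so H_1 = Z^2.
  H_2: rank ker ∂_2 − rank ∂_3 = (17 − 13) − 4 = 0, and the invariant factors of ∂_3 are all 1, so H_2 = 0.
  H_3: rank ker ∂_3 − rank ∂_4 = (4 − 4) − 0 = 0, and there is no ∂_4, so H_3 = 0.

As a check, the Euler characteristic is 10 − 24 + 17 − 4 = -1, which agrees with 1 − 2 + 0 − 0 = -1.

H_0 ≅ Z,  H_1 ≅ Z^2,  H_2 = 0,  H_3 = 0.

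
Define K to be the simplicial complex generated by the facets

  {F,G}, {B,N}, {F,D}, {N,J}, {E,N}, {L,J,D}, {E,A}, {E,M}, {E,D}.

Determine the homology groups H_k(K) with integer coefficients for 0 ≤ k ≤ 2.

H_0 ≅ Z,  H_1 ≅ Z,  H_2 = 0.

Fix the vertex order A < B < D < E < F < G < J < L < M < N and write every simplex with vertices in increasing order. Then dim K = 2 and the simplices of K are:

  0-simplices (10): A, B, D, E, F, G, J, L, M, N
  1-simplices (11): AE, BN, DE, DF, DJ, DL, EM, EN, FG, JL, JN
  2-simplices (1): DJL

giving chain groups C_0 ≅ Z^10, C_1 ≅ Z^11, C_2 ≅ Z^1.

Boundary ∂_1: C_1 → C_0 is given by ∂[p,q] = [q] − [p].
As a 10×11 matrix over Z this has rank 9, with invariant factors (1,1,1,1,1,1,1,1,1).

∂_2: C_2 → C_1 acts by ∂[p,q,r] = [q,r] − [p,r] + [p,q]. For instance
  ∂DJL = JL − DL + DJ.
The 11×1 boundary matrix has rank 1 and Smith normal form diag(1).

Reading off H_k = ker ∂_k / im ∂_{k+1}:

  H_0: rank C_0 − rank ∂_1 = 10 − 9 = 1, and the invariant factors of ∂_1 are all 1, so H_0 ≅ Z.
  H_1: rank ker ∂_1 − rank ∂_2 = (11 − 9) − 1 = 1, and the invariant factors of ∂_2 are all 1, so H_1 ≅ Z.
  H_2: rank ker ∂_2 − rank ∂_3 = (1 − 1) − 0 = 0, and there is no ∂_3, so H_2 ≅ 0.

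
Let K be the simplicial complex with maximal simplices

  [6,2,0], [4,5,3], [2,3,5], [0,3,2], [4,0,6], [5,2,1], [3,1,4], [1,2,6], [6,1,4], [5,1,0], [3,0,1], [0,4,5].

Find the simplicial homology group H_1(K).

Take the total order 0 < 1 < 2 < 3 < 4 < 5 < 6 on the vertex set. Then K (dimension 2) consists of the simplices:

  0-simplices (7): [0], [1], [2], [3], [4], [5], [6]
  1-simplices (18): [0,1], [0,2], [0,3], [0,4], [0,5], [0,6], [1,2], [1,3], [1,4], [1,5], [1,6], [2,3], [2,5], [2,6], [3,4], [3,5], [4,5], [4,6]
  2-simplices (12): [0,1,3], [0,1,5], [0,2,3], [0,2,6], [0,4,5], [0,4,6], [1,2,5], [1,2,6], [1,3,4], [1,4,6], [2,3,5], [3,4,5]

giving chain groups C_0 ≅ Z^7, C_1 ≅ Z^18, C_2 ≅ Z^12.

∂_1: C_1 → C_0 is given by ∂[p,q] = [q] − [p]. For instance
  ∂[2,3] = [3] − [2].
The 7×18 boundary matrix has rank 6 and Smith normal form diag(1,1,1,1,1,1).

∂_2: C_2 → C_1 acts by ∂[p,q,r] = [q,r] − [p,r] + [p,q]. For instance
  ∂[0,2,6] = [2,6] − [0,6] + [0,2],
  ∂[3,4,5] = [4,5] − [3,5] + [3,4].
As a 18×12 matrix over Z this has rank 12, with invariant factors (1,1,1,1,1,1,1,1,1,1,1,2).

From H_k ≅ ker(∂_k) / im(∂_{k+1}) we obtain:

  H_1: rank ker ∂_1 − rank ∂_2 = (18 − 6) − 12 = 0, and ∂_2 has invariant factor 2 > 1, so H_1 = Z/2Z.

H_1 ≅ Z/2Z.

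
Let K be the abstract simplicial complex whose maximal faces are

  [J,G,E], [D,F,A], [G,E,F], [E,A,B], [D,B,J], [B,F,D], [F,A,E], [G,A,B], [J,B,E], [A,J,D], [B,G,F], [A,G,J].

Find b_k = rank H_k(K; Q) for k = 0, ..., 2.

Take the total order A < B < D < E < F < G < J on the vertex set. Then K (dimension 2) consists of the simplices:

  0-simplices (7): A, B, D, E, F, G, J
  1-simplices (18): AB, AD, AE, AF, AG, AJ, BD, BE, BF, BG, BJ, DF, DJ, EF, EG, EJ, FG, GJ
  2-simplices (12): ABE, ABG, ADF, ADJ, AEF, AGJ, BDF, BDJ, BEJ, BFG, EFG, EGJ

Hence C_0 ≅ Z^7, C_1 ≅ Z^18, C_2 ≅ Z^12.

∂_1: C_1 → C_0 is given by ∂[p,q] = [q] − [p].
As a 7×18 matrix over Z this has rank 6, with invariant factors (1,1,1,1,1,1).

Boundary ∂_2: C_2 → C_1 sends each 2-simplex [p,q,r] to [q,r] − [p,r] + [p,q]. For instance
  ∂BDJ = DJ − BJ + BD,
  ∂BFG = FG − BG + BF.
This gives a 18×12 integer matrix of rank 12; reducing to Smith normal form yields diagonal entries (1,1,1,1,1,1,1,1,1,1,1,2).

Reading off H_k = ker ∂_k / im ∂_{k+1}:

  H_0: rank C_0 − rank ∂_1 = 7 − 6 = 1, and the invariant factors of ∂_1 are all 1, so H_0 = Z.
  H_1: rank ker ∂_1 − rank ∂_2 = (18 − 6) − 12 = 0, and ∂_2 has invariant factor 2 > 1, so H_1 = Z/2.
  H_2: rank ker ∂_2 − rank ∂_3 = (12 − 12) − 0 = 0, and there is no ∂_3, so H_2 = 0.

Hence the Betti numbers are b_0 = 1, b_1 = 0, b_2 = 0.

b_0 = 1, b_1 = 0, b_2 = 0.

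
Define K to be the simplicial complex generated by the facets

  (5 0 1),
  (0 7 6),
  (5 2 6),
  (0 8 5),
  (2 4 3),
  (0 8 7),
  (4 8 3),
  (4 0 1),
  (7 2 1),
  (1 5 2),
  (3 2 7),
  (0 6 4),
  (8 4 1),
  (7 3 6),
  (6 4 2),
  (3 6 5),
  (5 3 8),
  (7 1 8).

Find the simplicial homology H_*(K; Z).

H_0 ≅ Z,  H_1 ≅ Z × Z/2,  H_2 = 0.

We work with the vertex ordering 0 < 1 < 2 < 3 < 4 < 5 < 6 < 7 < 8. The simplices of K, each written with vertices in increasing order, are:

  0-simplices (9): [0], [1], [2], [3], [4], [5], [6], [7], [8]
  1-simplices (27): (27 of them)
  2-simplices (18): [0,1,4], [0,1,5], [0,4,6], [0,5,8], [0,6,7], [0,7,8], [1,2,5], [1,2,7], [1,4,8], [1,7,8], [2,3,4], [2,3,7], [2,4,6], [2,5,6], [3,4,8], [3,5,6], [3,5,8], [3,6,7]

so the chain groups are C_0 ≅ Z^9, C_1 ≅ Z^27, C_2 ≅ Z^18.

Boundary ∂_1: C_1 → C_0 sends each edge [p,q] (with p < q) to q − p. For instance
  ∂[0,4] = [4] − [0].
This gives a 9×27 integer matrix of rank 8; reducing to Smith normal form yields diagonal entries (1,1,1,1,1,1,1,1).

Boundary ∂_2: C_2 → C_1 sends each 2-simplex [p,q,r] to [q,r] − [p,r] + [p,q]. For instance
  ∂[1,7,8] = [7,8] − [1,8] + [1,7],
  ∂[0,4,6] = [4,6] − [0,6] + [0,4].
This gives a 27×18 integer matrix of rank 18; reducing to Smith normal form yields diagonal entries (1,1,1,1,1,1,1,1,1,1,1,1,1,1,1,1,1,2).

Reading off H_k = ker ∂_k / im ∂_{k+1}:

  H_0: rank C_0 − rank ∂_1 = 9 − 8 = 1, and the invariant factors of ∂_1 are all 1, so H_0 ≅ Z.
  H_1: rank ker ∂_1 − rank ∂_2 = (27 − 8) − 18 = 1, and ∂_2 has invariant factor 2 > 1, so H_1 ≅ Z × Z/2.
  H_2: rank ker ∂_2 − rank ∂_3 = (18 − 18) − 0 = 0, and there is no ∂_3, so H_2 ≅ 0.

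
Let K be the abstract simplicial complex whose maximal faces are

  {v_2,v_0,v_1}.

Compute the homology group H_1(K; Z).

H_1 ≅ 0.

K has 3 vertices, 3 edges, 1 triangle.
rank ∂_1 = 2, rank ∂_2 = 1 ⇒ b_1 = 3 − 2 − 1 = 0; all invariant factors of ∂_2 are 1 so no torsion. So H_1 ≅ 0.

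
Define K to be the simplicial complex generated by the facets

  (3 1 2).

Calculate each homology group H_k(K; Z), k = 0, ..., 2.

K has 3 vertices, 3 edges, 1 triangle.
rank ∂_0 = 0, rank ∂_1 = 2 ⇒ b_0 = 3 − 0 − 2 = 1; all invariant factors of ∂_1 are 1 so no torsion. So H_0 = Z.
rank ∂_1 = 2, rank ∂_2 = 1 ⇒ b_1 = 3 − 2 − 1 = 0; all invariant factors of ∂_2 are 1 so no torsion. So H_1 = 0.
rank ∂_2 = 1, rank ∂_3 = 0 ⇒ b_2 = 1 − 1 − 0 = 0. So H_2 = 0.

H_0 = Z,  H_1 = 0,  H_2 = 0.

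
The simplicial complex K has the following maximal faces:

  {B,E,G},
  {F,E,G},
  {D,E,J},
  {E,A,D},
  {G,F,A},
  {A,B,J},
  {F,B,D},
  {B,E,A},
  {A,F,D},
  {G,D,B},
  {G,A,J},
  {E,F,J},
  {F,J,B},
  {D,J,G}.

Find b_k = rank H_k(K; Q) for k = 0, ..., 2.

b_0 = 1, b_1 = 2, b_2 = 1.

Take the total order A < B < D < E < F < G < J on the vertex set. Then K (dimension 2) consists of the simplices:

  0-simplices (7): A, B, D, E, F, G, J
  1-simplices (21): AB, AD, AE, AF, AG, AJ, BD, BE, BF, BG, BJ, DE, DF, DG, DJ, EF, EG, EJ, FG, FJ, GJ
  2-simplices (14): ABE, ABJ, ADE, ADF, AFG, AGJ, BDF, BDG, BEG, BFJ, DEJ, DGJ, EFG, EFJ

Hence C_0 ≅ Z^7, C_1 ≅ Z^21, C_2 ≅ Z^14.

∂_1: C_1 → C_0 maps an edge to its endpoints' difference, ∂[p,q] = q − p. For instance
  ∂DJ = J − D.
The resulting 7×21 matrix has rank 6, and its Smith normal form has invariant factors (1,1,1,1,1,1).

∂_2: C_2 → C_1 maps a triangle to the signed sum of its edges. For instance
  ∂BEG = EG − BG + BE,
  ∂EFJ = FJ − EJ + EF.
As a 21×14 matrix over Z this has rank 13, with invariant factors (1,1,1,1,1,1,1,1,1,1,1,1,1).

Reading off H_k = ker ∂_k / im ∂_{k+1}:

  H_0: rank C_0 − rank ∂_1 = 7 − 6 = 1, and the invariant factors of ∂_1 are all 1, so H_0 ≅ Z.
  H_1: rank ker ∂_1 − rank ∂_2 = (21 − 6) − 13 = 2, and the invariant factors of ∂_2 are all 1, so H_1 ≅ Z^2.
  H_2: rank ker ∂_2 − rank ∂_3 = (14 − 13) − 0 = 1, and there is no ∂_3, so H_2 ≅ Z.

Hence the Betti numbers are b_0 = 1, b_1 = 2, b_2 = 1.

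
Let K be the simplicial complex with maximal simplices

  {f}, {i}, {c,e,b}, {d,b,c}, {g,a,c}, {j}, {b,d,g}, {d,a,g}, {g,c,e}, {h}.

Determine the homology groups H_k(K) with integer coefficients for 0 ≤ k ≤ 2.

Take the total order a < b < c < d < e < f < g < h < i < j on the vertex set. Then K (dimension 2) consists of the simplices:

  0-simplices (10): a, b, c, d, e, f, g, h, i, j
  1-simplices (12): ac, ad, ag, bc, bd, be, bg, cd, ce, cg, dg, eg
  2-simplices (6): acg, adg, bcd, bce, bdg, ceg

Hence C_0 ≅ Z^10, C_1 ≅ Z^12, C_2 ≅ Z^6.

Boundary ∂_1: C_1 → C_0 maps an edge to its endpoints' difference, ∂[p,q] = q − p.
The resulting 10×12 matrix has rank 5, and its Smith normal form has invariant factors (1,1,1,1,1).

Boundary ∂_2: C_2 → C_1 sends each 2-simplex [p,q,r] to [q,r] − [p,r] + [p,q]. For instance
  ∂bdg = dg − bg + bd,
  ∂bcd = cd − bd + bc.
The resulting 12×6 matrix has rank 6, and its Smith normal form has invariant factors (1,1,1,1,1,1).

From H_k ≅ ker(∂_k) / im(∂_{k+1}) we obtain:

  H_0: rank C_0 − rank ∂_1 = 10 − 5 = 5, and the invariant factors of ∂_1 are all 1, so H_0 = Z^5.
  H_1: rank ker ∂_1 − rank ∂_2 = (12 − 5) − 6 = 1, and the invariant factors of ∂_2 are all 1, so H_1 = Z.
  H_2: rank ker ∂_2 − rank ∂_3 = (6 − 6) − 0 = 0, and there is no ∂_3, so H_2 = 0.

H_0 = Z^5,  H_1 = Z,  H_2 = 0.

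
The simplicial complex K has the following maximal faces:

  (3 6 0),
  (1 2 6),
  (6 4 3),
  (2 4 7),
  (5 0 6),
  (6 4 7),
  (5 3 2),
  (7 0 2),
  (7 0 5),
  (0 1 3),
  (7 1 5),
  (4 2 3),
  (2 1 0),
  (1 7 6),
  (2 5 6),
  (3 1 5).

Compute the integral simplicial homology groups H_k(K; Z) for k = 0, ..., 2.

H_0 ≅ Z,  H_1 ≅ Z^2,  H_2 ≅ Z.

Fix the vertex order 0 < 1 < 2 < 3 < 4 < 5 < 6 < 7 and write every simplex with vertices in increasing order. Then dim K = 2 and the simplices of K are:

  0-simplices (8): [0], [1], [2], [3], [4], [5], [6], [7]
  1-simplices (24): (24 of them)
  2-simplices (16): [0,1,2], [0,1,3], [0,2,7], [0,3,6], [0,5,6], [0,5,7], [1,2,6], [1,3,5], [1,5,7], [1,6,7], [2,3,4], [2,3,5], [2,4,7], [2,5,6], [3,4,6], [4,6,7]

giving chain groups C_0 ≅ Z^8, C_1 ≅ Z^24, C_2 ≅ Z^16.

∂_1: C_1 → C_0 maps an edge to its endpoints' difference, ∂[p,q] = q − p.
The 8×24 boundary matrix has rank 7 and Smith normal form diag(1,1,1,1,1,1,1).

∂_2: C_2 → C_1 maps a triangle to the signed sum of its edges. For instance
  ∂[1,3,5] = [3,5] − [1,5] + [1,3],
  ∂[0,2,7] = [2,7] − [0,7] + [0,2].
The 24×16 boundary matrix has rank 15 and Smith normal form diag(1,1,1,1,1,1,1,1,1,1,1,1,1,1,1).

Reading off H_k = ker ∂_k / im ∂_{k+1}:

  H_0: rank C_0 − rank ∂_1 = 8 − 7 = 1, and the invariant factors of ∂_1 are all 1, so H_0 = Z.
  H_1: rank ker ∂_1 − rank ∂_2 = (24 − 7) − 15 = 2, and the invariant factors of ∂_2 are all 1, so H_1 = Z^2.
  H_2: rank ker ∂_2 − rank ∂_3 = (16 − 15) − 0 = 1, and there is no ∂_3, so H_2 = Z.

(K is a triangulation of the torus T^2.)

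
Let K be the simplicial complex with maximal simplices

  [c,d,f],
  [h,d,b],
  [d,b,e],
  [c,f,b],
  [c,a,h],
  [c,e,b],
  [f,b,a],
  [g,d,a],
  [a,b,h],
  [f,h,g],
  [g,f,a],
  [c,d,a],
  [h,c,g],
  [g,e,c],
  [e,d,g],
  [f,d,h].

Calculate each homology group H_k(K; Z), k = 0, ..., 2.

H_0 ≅ Z,  H_1 ≅ Z^2,  H_2 ≅ Z.

K has 8 vertices, 24 edges, 16 triangles.
rank ∂_0 = 0, rank ∂_1 = 7 ⇒ b_0 = 8 − 0 − 7 = 1; all invariant factors of ∂_1 are 1 so no torsion. So H_0 = Z.
rank ∂_1 = 7, rank ∂_2 = 15 ⇒ b_1 = 24 − 7 − 15 = 2; all invariant factors of ∂_2 are 1 so no torsion. So H_1 = Z^2.
rank ∂_2 = 15, rank ∂_3 = 0 ⇒ b_2 = 16 − 15 − 0 = 1. So H_2 = Z.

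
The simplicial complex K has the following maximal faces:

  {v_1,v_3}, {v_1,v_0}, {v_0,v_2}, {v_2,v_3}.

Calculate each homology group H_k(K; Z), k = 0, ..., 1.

We work with the vertex ordering v_0 < v_1 < v_2 < v_3. The simplices of K, each written with vertices in increasing order, are:

  0-simplices (4): [v_0], [v_1], [v_2], [v_3]
  1-simplices (4): [v_0,v_1], [v_0,v_2], [v_1,v_3], [v_2,v_3]

Hence C_0 ≅ Z^4, C_1 ≅ Z^4.

Boundary ∂_1: C_1 → C_0 sends each edge [p,q] (with p < q) to q − p. For instance
  ∂[v_1,v_3] = [v_3] − [v_1].
The 4×4 boundary matrix has rank 3 and Smith normal form diag(1,1,1).

Now H_k = ker ∂_k / im ∂_{k+1}, so:

  H_0: rank C_0 − rank ∂_1 = 4 − 3 = 1, and the invariant factors of ∂_1 are all 1, so H_0 ≅ Z.
  H_1: rank ker ∂_1 − rank ∂_2 = (4 − 3) − 0 = 1, and there is no ∂_2, so H_1 ≅ Z.

H_0 = Z,  H_1 = Z.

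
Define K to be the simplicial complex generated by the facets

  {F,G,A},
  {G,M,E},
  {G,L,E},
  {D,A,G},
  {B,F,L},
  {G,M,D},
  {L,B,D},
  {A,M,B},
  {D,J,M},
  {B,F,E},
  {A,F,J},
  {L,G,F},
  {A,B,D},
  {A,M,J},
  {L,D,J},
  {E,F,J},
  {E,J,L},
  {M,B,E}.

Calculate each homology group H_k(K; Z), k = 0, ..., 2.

H_0 = Z,  H_1 = Z × Z/2,  H_2 = 0.

Order the vertices as A < B < D < E < F < G < J < L < M. Listing each simplex with vertices in this order, K has dimension 2 with simplices:

  0-simplices (9): A, B, D, E, F, G, J, L, M
  1-simplices (27): AB, AD, AF, AG, AJ, AM, BD, BE, BF, BL, BM, DG, DJ, DL, DM, EF, EG, EJ, EL, EM, FG, FJ, FL, GL, GM, JL, JM
  2-simplices (18): ABD, ABM, ADG, AFG, AFJ, AJM, BDL, BEF, BEM, BFL, DGM, DJL, DJM, EFJ, EGL, EGM, EJL, FGL

giving chain groups C_0 ≅ Z^9, C_1 ≅ Z^27, C_2 ≅ Z^18.

Boundary ∂_1: C_1 → C_0 sends each edge [p,q] (with p < q) to q − p.
This gives a 9×27 integer matrix of rank 8; reducing to Smith normal form yields diagonal entries (1,1,1,1,1,1,1,1).

Boundary ∂_2: C_2 → C_1 acts by ∂[p,q,r] = [q,r] − [p,r] + [p,q]. For instance
  ∂AFJ = FJ − AJ + AF,
  ∂EJL = JL − EL + EJ.
The resulting 27×18 matrix has rank 18, and its Smith normal form has invariant factors (1,1,1,1,1,1,1,1,1,1,1,1,1,1,1,1,1,2).

From H_k ≅ ker(∂_k) / im(∂_{k+1}) we obtain:

  H_0: rank C_0 − rank ∂_1 = 9 − 8 = 1, and the invariant factors of ∂_1 are all 1, so H_0 = Z.
  H_1: rank ker ∂_1 − rank ∂_2 = (27 − 8) − 18 = 1, and ∂_2 has invariant factor 2 > 1, so H_1 = Z × Z/2.
  H_2: rank ker ∂_2 − rank ∂_3 = (18 − 18) − 0 = 0, and there is no ∂_3, so H_2 = 0.

As a check, the Euler characteristic is 9 − 27 + 18 = 0, which agrees with 1 − 1 + 0 = 0.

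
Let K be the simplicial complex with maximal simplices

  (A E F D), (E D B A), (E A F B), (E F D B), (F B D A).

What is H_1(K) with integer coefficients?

We work with the vertex ordering A < B < D < E < F. The simplices of K, each written with vertices in increasing order, are:

  0-simplices (5): A, B, D, E, F
  1-simplices (10): AB, AD, AE, AF, BD, BE, BF, DE, DF, EF
  2-simplices (10): ABD, ABE, ABF, ADE, ADF, AEF, BDE, BDF, BEF, DEF
  3-simplices (5): ABDE, ABDF, ABEF, ADEF, BDEF

giving chain groups C_0 ≅ Z^5, C_1 ≅ Z^10, C_2 ≅ Z^10, C_3 ≅ Z^5.

The boundary map ∂_1: C_1 → C_0 sends each edge [p,q] (with p < q) to q − p. For instance
  ∂AD = D − A.
The 5×10 boundary matrix has rank 4 and Smith normal form diag(1,1,1,1).

The boundary map ∂_2: C_2 → C_1 maps a triangle to the signed sum of its edges. For instance
  ∂ABE = BE − AE + AB,
  ∂DEF = EF − DF + DE.
As a 10×10 matrix over Z this has rank 6, with invariant factors (1,1,1,1,1,1).

∂_3: C_3 → C_2 sends each 3-simplex σ to the alternating sum Σ_i (−1)^i (σ with its i-th vertex removed). For instance
  ∂ADEF = DEF − AEF + ADF − ADE,
  ∂BDEF = DEF − BEF + BDF − BDE.
The resulting 10×5 matrix has rank 4, and its Smith normal form has invariant factors (1,1,1,1).

Computing H_k = (kernel of ∂_k) / (image of ∂_{k+1}):

  H_1: rank ker ∂_1 − rank ∂_2 = (10 − 4) − 6 = 0, and the invariant factors of ∂_2 are all 1, so H_1 ≅ 0.

(K is a triangulation of the 3-sphere S^3.)

H_1 ≅ 0.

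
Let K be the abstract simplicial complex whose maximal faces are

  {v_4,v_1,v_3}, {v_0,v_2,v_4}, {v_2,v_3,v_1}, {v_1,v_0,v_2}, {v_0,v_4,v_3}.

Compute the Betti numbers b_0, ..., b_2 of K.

K has 5 vertices, 10 edges, 5 triangles.
rank ∂_0 = 0, rank ∂_1 = 4 ⇒ b_0 = 5 − 0 − 4 = 1; all invariant factors of ∂_1 are 1 so no torsion. So H_0 = Z.
rank ∂_1 = 4, rank ∂_2 = 5 ⇒ b_1 = 10 − 4 − 5 = 1; all invariant factors of ∂_2 are 1 so no torsion. So H_1 = Z.
rank ∂_2 = 5, rank ∂_3 = 0 ⇒ b_2 = 5 − 5 − 0 = 0. So H_2 = 0.

b_0 = 1, b_1 = 1, b_2 = 0.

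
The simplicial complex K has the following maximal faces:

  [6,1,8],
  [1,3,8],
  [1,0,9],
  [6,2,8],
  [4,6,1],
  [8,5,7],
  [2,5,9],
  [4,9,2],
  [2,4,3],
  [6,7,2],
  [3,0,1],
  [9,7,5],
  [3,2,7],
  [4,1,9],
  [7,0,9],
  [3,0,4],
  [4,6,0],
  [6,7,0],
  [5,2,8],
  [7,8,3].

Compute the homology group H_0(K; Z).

H_0 ≅ Z.

We work with the vertex ordering 0 < 1 < 2 < 3 < 4 < 5 < 6 < 7 < 8 < 9. The simplices of K, each written with vertices in increasing order, are:

  0-simplices (10): [0], [1], [2], [3], [4], [5], [6], [7], [8], [9]
  1-simplices (30): (30 of them)
  2-simplices (20): (20 of them)

so the chain groups are C_0 ≅ Z^10, C_1 ≅ Z^30, C_2 ≅ Z^20.

∂_1: C_1 → C_0 sends each edge [p,q] (with p < q) to q − p. For instance
  ∂[2,9] = [9] − [2].
As a 10×30 matrix over Z this has rank 9, with invariant factors (1,1,1,1,1,1,1,1,1).

Boundary ∂_2: C_2 → C_1 maps a triangle to the signed sum of its edges. For instance
  ∂[5,7,9] = [7,9] − [5,9] + [5,7],
  ∂[2,3,4] = [3,4] − [2,4] + [2,3].
The 30×20 boundary matrix has rank 20 and Smith normal form diag(1,1,1,1,1,1,1,1,1,1,1,1,1,1,1,1,1,1,1,2).

From H_k ≅ ker(∂_k) / im(∂_{k+1}) we obtain:

  H_0: rank C_0 − rank ∂_1 = 10 − 9 = 1, and the invariant factors of ∂_1 are all 1, so H_0 ≅ Z.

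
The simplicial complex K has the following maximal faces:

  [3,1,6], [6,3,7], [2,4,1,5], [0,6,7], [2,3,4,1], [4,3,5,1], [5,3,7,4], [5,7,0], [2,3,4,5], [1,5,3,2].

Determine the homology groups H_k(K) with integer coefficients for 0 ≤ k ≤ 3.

Take the total order 0 < 1 < 2 < 3 < 4 < 5 < 6 < 7 on the vertex set. Then K (dimension 3) consists of the simplices:

  0-simplices (8): [0], [1], [2], [3], [4], [5], [6], [7]
  1-simplices (19): [0,5], [0,6], [0,7], [1,2], [1,3], [1,4], [1,5], [1,6], [2,3], [2,4], [2,5], [3,4], [3,5], [3,6], [3,7], [4,5], [4,7], [5,7], [6,7]
  2-simplices (17): [0,5,7], [0,6,7], [1,2,3], [1,2,4], [1,2,5], [1,3,4], [1,3,5], [1,3,6], [1,4,5], [2,3,4], [2,3,5], [2,4,5], [3,4,5], [3,4,7], [3,5,7], [3,6,7], [4,5,7]
  3-simplices (6): [1,2,3,4], [1,2,3,5], [1,2,4,5], [1,3,4,5], [2,3,4,5], [3,4,5,7]

giving chain groups C_0 ≅ Z^8, C_1 ≅ Z^19, C_2 ≅ Z^17, C_3 ≅ Z^6.

Boundary ∂_1: C_1 → C_0 maps an edge to its endpoints' difference, ∂[p,q] = q − p. For instance
  ∂[2,4] = [4] − [2].
This gives a 8×19 integer matrix of rank 7; reducing to Smith normal form yields diagonal entries (1,1,1,1,1,1,1).

The boundary map ∂_2: C_2 → C_1 sends each 2-simplex [p,q,r] to [q,r] − [p,r] + [p,q]. For instance
  ∂[1,3,6] = [3,6] − [1,6] + [1,3],
  ∂[2,4,5] = [4,5] − [2,5] + [2,4].
The resulting 19×17 matrix has rank 12, and its Smith normal form has invariant factors (1,1,1,1,1,1,1,1,1,1,1,1).

The boundary map ∂_3: C_3 → C_2 sends each 3-simplex σ to the alternating sum Σ_i (−1)^i (σ with its i-th vertex removed). For instance
  ∂[1,3,4,5] = [3,4,5] − [1,4,5] + [1,3,5] − [1,3,4],
  ∂[1,2,4,5] = [2,4,5] − [1,4,5] + [1,2,5] − [1,2,4].
The resulting 17×6 matrix has rank 5, and its Smith normal form has invariant factors (1,1,1,1,1).

From H_k ≅ ker(∂_k) / im(∂_{k+1}) we obtain:

  H_0: rank C_0 − rank ∂_1 = 8 − 7 = 1, and the invariant factors of ∂_1 are all 1, so H_0 = Z.
  H_1: rank ker ∂_1 − rank ∂_2 = (19 − 7) − 12 = 0, and the invariant factors of ∂_2 are all 1, so H_1 = 0.
  H_2: rank ker ∂_2 − rank ∂_3 = (17 − 12) − 5 = 0, and the invariant factors of ∂_3 are all 1, so H_2 = 0.
  H_3: rank ker ∂_3 − rank ∂_4 = (6 − 5) − 0 = 1, and there is no ∂_4, so H_3 = Z.

As a check, the Euler characteristic is 8 − 19 + 17 − 6 = 0, which agrees with 1 − 0 + 0 − 1 = 0.

H_0 ≅ Z,  H_1 = 0,  H_2 = 0,  H_3 ≅ Z.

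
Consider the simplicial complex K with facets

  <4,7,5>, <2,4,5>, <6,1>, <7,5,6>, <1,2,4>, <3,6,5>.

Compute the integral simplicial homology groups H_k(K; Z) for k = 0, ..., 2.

H_0 ≅ Z,  H_1 ≅ Z,  H_2 = 0.

Take the total order 1 < 2 < 3 < 4 < 5 < 6 < 7 on the vertex set. Then K (dimension 2) consists of the simplices:

  0-simplices (7): [1], [2], [3], [4], [5], [6], [7]
  1-simplices (12): [1,2], [1,4], [1,6], [2,4], [2,5], [3,5], [3,6], [4,5], [4,7], [5,6], [5,7], [6,7]
  2-simplices (5): [1,2,4], [2,4,5], [3,5,6], [4,5,7], [5,6,7]

so the chain groups are C_0 ≅ Z^7, C_1 ≅ Z^12, C_2 ≅ Z^5.

The boundary map ∂_1: C_1 → C_0 is given by ∂[p,q] = [q] − [p]. For instance
  ∂[5,7] = [7] − [5].
The resulting 7×12 matrix has rank 6, and its Smith normal form has invariant factors (1,1,1,1,1,1).

Boundary ∂_2: C_2 → C_1 maps a triangle to the signed sum of its edges. For instance
  ∂[2,4,5] = [4,5] − [2,5] + [2,4],
  ∂[1,2,4] = [2,4] − [1,4] + [1,2].
The 12×5 boundary matrix has rank 5 and Smith normal form diag(1,1,1,1,1).

Now H_k = ker ∂_k / im ∂_{k+1}, so:

  H_0: rank C_0 − rank ∂_1 = 7 − 6 = 1, and the invariant factors of ∂_1 are all 1, so H_0 ≅ Z.
  H_1: rank ker ∂_1 − rank ∂_2 = (12 − 6) − 5 = 1, and the invariant factors of ∂_2 are all 1, so H_1 ≅ Z.
  H_2: rank ker ∂_2 − rank ∂_3 = (5 − 5) − 0 = 0, and there is no ∂_3, so H_2 ≅ 0.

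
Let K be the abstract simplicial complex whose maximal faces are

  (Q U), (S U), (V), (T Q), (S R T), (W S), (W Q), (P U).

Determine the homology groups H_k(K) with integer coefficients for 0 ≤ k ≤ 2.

Order the vertices as P < Q < R < S < T < U < V < W. Listing each simplex with vertices in this order, K has dimension 2 with simplices:

  0-simplices (8): P, Q, R, S, T, U, V, W
  1-simplices (9): PU, QT, QU, QW, RS, RT, ST, SU, SW
  2-simplices (1): RST

giving chain groups C_0 ≅ Z^8, C_1 ≅ Z^9, C_2 ≅ Z^1.

∂_1: C_1 → C_0 is given by ∂[p,q] = [q] − [p]. For instance
  ∂ST = T − S.
This gives a 8×9 integer matrix of rank 6; reducing to Smith normal form yields diagonal entries (1,1,1,1,1,1).

∂_2: C_2 → C_1 sends each 2-simplex [p,q,r] to [q,r] − [p,r] + [p,q]. For instance
  ∂RST = ST − RT + RS.
The resulting 9×1 matrix has rank 1, and its Smith normal form has invariant factors (1).

Computing H_k = (kernel of ∂_k) / (image of ∂_{k+1}):

  H_0: rank C_0 − rank ∂_1 = 8 − 6 = 2, and the invariant factors of ∂_1 are all 1, so H_0 = Z^2.
  H_1: rank ker ∂_1 − rank ∂_2 = (9 − 6) − 1 = 2, and the invariant factors of ∂_2 are all 1, so H_1 = Z^2.
  H_2: rank ker ∂_2 − rank ∂_3 = (1 − 1) − 0 = 0, and there is no ∂_3, so H_2 = 0.

As a check, the Euler characteristic is 8 − 9 + 1 = 0, which agrees with 2 − 2 + 0 = 0.

H_0 = Z^2,  H_1 = Z^2,  H_2 = 0.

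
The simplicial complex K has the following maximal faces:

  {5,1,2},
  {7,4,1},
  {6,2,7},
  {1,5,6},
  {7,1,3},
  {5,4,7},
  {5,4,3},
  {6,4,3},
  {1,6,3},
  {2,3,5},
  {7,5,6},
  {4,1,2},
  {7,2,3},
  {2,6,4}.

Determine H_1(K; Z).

H_1 = Z^2.

K has 7 vertices, 21 edges, 14 triangles.
rank ∂_1 = 6, rank ∂_2 = 13 ⇒ b_1 = 21 − 6 − 13 = 2; all invariant factors of ∂_2 are 1 so no torsion. So H_1 ≅ Z^2.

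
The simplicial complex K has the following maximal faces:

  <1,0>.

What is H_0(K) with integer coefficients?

H_0 = Z.

Fix the vertex order 0 < 1 and write every simplex with vertices in increasing order. Then dim K = 1 and the simplices of K are:

  0-simplices (2): [0], [1]
  1-simplices (1): [0,1]

Hence C_0 ≅ Z^2, C_1 ≅ Z^1.

∂_1: C_1 → C_0 sends each edge [p,q] (with p < q) to q − p.
The resulting 2×1 matrix has rank 1, and its Smith normal form has invariant factors (1).

From H_k ≅ ker(∂_k) / im(∂_{k+1}) we obtain:

  H_0: rank C_0 − rank ∂_1 = 2 − 1 = 1, and the invariant factors of ∂_1 are all 1, so H_0 ≅ Z.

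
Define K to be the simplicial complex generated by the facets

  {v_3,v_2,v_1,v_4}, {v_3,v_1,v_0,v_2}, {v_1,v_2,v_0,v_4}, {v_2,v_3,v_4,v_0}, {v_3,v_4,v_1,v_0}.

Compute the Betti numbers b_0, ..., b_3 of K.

Order the vertices as v_0 < v_1 < v_2 < v_3 < v_4. Listing each simplex with vertices in this order, K has dimension 3 with simplices:

  0-simplices (5): [v_0], [v_1], [v_2], [v_3], [v_4]
  1-simplices (10): [v_0,v_1], [v_0,v_2], [v_0,v_3], [v_0,v_4], [v_1,v_2], [v_1,v_3], [v_1,v_4], [v_2,v_3], [v_2,v_4], [v_3,v_4]
  2-simplices (10): [v_0,v_1,v_2], [v_0,v_1,v_3], [v_0,v_1,v_4], [v_0,v_2,v_3], [v_0,v_2,v_4], [v_0,v_3,v_4], [v_1,v_2,v_3], [v_1,v_2,v_4], [v_1,v_3,v_4], [v_2,v_3,v_4]
  3-simplices (5): [v_0,v_1,v_2,v_3], [v_0,v_1,v_2,v_4], [v_0,v_1,v_3,v_4], [v_0,v_2,v_3,v_4], [v_1,v_2,v_3,v_4]

Hence C_0 ≅ Z^5, C_1 ≅ Z^10, C_2 ≅ Z^10, C_3 ≅ Z^5.

Boundary ∂_1: C_1 → C_0 maps an edge to its endpoints' difference, ∂[p,q] = q − p.
The 5×10 boundary matrix has rank 4 and Smith normal form diag(1,1,1,1).

∂_2: C_2 → C_1 acts by ∂[p,q,r] = [q,r] − [p,r] + [p,q]. For instance
  ∂[v_0,v_1,v_2] = [v_1,v_2] − [v_0,v_2] + [v_0,v_1],
  ∂[v_0,v_3,v_4] = [v_3,v_4] − [v_0,v_4] + [v_0,v_3].
As a 10×10 matrix over Z this has rank 6, with invariant factors (1,1,1,1,1,1).

∂_3: C_3 → C_2 sends each 3-simplex σ to the alternating sum Σ_i (−1)^i (σ with its i-th vertex removed). For instance
  ∂[v_0,v_1,v_3,v_4] = [v_1,v_3,v_4] − [v_0,v_3,v_4] + [v_0,v_1,v_4] − [v_0,v_1,v_3],
  ∂[v_0,v_1,v_2,v_4] = [v_1,v_2,v_4] − [v_0,v_2,v_4] + [v_0,v_1,v_4] − [v_0,v_1,v_2].
The 10×5 boundary matrix has rank 4 and Smith normal form diag(1,1,1,1).

From H_k ≅ ker(∂_k) / im(∂_{k+1}) we obtain:

  H_0: rank C_0 − rank ∂_1 = 5 − 4 = 1, and the invariant factors of ∂_1 are all 1, so H_0 = Z.
  H_1: rank ker ∂_1 − rank ∂_2 = (10 − 4) − 6 = 0, and the invariant factors of ∂_2 are all 1, so H_1 = 0.
  H_2: rank ker ∂_2 − rank ∂_3 = (10 − 6) − 4 = 0, and the invariant factors of ∂_3 are all 1, so H_2 = 0.
  H_3: rank ker ∂_3 − rank ∂_4 = (5 − 4) − 0 = 1, and there is no ∂_4, so H_3 = Z.

(K is a triangulation of the 3-sphere S^3.)

Hence the Betti numbers are b_0 = 1, b_1 = 0, b_2 = 0, b_3 = 1.

b_0 = 1, b_1 = 0, b_2 = 0, b_3 = 1.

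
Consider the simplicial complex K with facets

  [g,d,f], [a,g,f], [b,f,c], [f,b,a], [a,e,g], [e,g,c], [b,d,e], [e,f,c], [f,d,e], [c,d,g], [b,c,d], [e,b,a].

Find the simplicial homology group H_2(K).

H_2 ≅ 0.

We work with the vertex ordering a < b < c < d < e < f < g. The simplices of K, each written with vertices in increasing order, are:

  0-simplices (7): a, b, c, d, e, f, g
  1-simplices (18): ab, ae, af, ag, bc, bd, be, bf, cd, ce, cf, cg, de, df, dg, ef, eg, fg
  2-simplices (12): abe, abf, aeg, afg, bcd, bcf, bde, cdg, cef, ceg, def, dfg

Hence C_0 ≅ Z^7, C_1 ≅ Z^18, C_2 ≅ Z^12.

∂_1: C_1 → C_0 is given by ∂[p,q] = [q] − [p].
This gives a 7×18 integer matrix of rank 6; reducing to Smith normal form yields diagonal entries (1,1,1,1,1,1).

Boundary ∂_2: C_2 → C_1 sends each 2-simplex [p,q,r] to [q,r] − [p,r] + [p,q]. For instance
  ∂cef = ef − cf + ce,
  ∂ceg = eg − cg + ce.
The resulting 18×12 matrix has rank 12, and its Smith normal form has invariant factors (1,1,1,1,1,1,1,1,1,1,1,2).

From H_k ≅ ker(∂_k) / im(∂_{k+1}) we obtain:

  H_2: rank ker ∂_2 − rank ∂_3 = (12 − 12) − 0 = 0, and there is no ∂_3, so H_2 = 0.

(K is a triangulation of the real projective plane RP^2.)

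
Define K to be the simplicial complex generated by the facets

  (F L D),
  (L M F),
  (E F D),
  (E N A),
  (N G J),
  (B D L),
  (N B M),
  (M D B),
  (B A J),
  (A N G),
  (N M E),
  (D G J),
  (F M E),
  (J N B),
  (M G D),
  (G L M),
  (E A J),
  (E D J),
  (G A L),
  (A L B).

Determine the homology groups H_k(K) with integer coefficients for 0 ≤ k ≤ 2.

H_0 ≅ Z,  H_1 ≅ Z ⊕ Z/2,  H_2 = 0.

Take the total order A < B < D < E < F < G < J < L < M < N on the vertex set. Then K (dimension 2) consists of the simplices:

  0-simplices (10): A, B, D, E, F, G, J, L, M, N
  1-simplices (30): AB, AE, AG, AJ, AL, AN, BD, BJ, BL, BM, BN, DE, DF, DG, DJ, DL, DM, EF, EJ, EM, EN, FL, FM, GJ, GL, GM, GN, JN, LM, MN
  2-simplices (20): ABJ, ABL, AEJ, AEN, AGL, AGN, BDL, BDM, BJN, BMN, DEF, DEJ, DFL, DGJ, DGM, EFM, EMN, FLM, GJN, GLM

Hence C_0 ≅ Z^10, C_1 ≅ Z^30, C_2 ≅ Z^20.

Boundary ∂_1: C_1 → C_0 maps an edge to its endpoints' difference, ∂[p,q] = q − p. For instance
  ∂DF = F − D.
The 10×30 boundary matrix has rank 9 and Smith normal form diag(1,1,1,1,1,1,1,1,1).

∂_2: C_2 → C_1 sends each 2-simplex [p,q,r] to [q,r] − [p,r] + [p,q]. For instance
  ∂BDM = DM − BM + BD,
  ∂FLM = LM − FM + FL.
As a 30×20 matrix over Z this has rank 20, with invariant factors (1,1,1,1,1,1,1,1,1,1,1,1,1,1,1,1,1,1,1,2).

Computing H_k = (kernel of ∂_k) / (image of ∂_{k+1}):

  H_0: rank C_0 − rank ∂_1 = 10 − 9 = 1, and the invariant factors of ∂_1 are all 1, so H_0 ≅ Z.
  H_1: rank ker ∂_1 − rank ∂_2 = (30 − 9) − 20 = 1, and ∂_2 has invariant factor 2 > 1, so H_1 ≅ Z ⊕ Z/2.
  H_2: rank ker ∂_2 − rank ∂_3 = (20 − 20) − 0 = 0, and there is no ∂_3, so H_2 ≅ 0.

(K is a triangulation of the Klein bottle.)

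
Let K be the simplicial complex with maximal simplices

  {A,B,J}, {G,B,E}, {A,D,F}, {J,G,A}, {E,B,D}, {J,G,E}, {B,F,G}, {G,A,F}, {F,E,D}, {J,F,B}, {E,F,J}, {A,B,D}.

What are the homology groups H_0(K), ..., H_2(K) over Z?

H_0 = Z,  H_1 = Z/2,  H_2 = 0.

We work with the vertex ordering A < B < D < E < F < G < J. The simplices of K, each written with vertices in increasing order, are:

  0-simplices (7): A, B, D, E, F, G, J
  1-simplices (18): AB, AD, AF, AG, AJ, BD, BE, BF, BG, BJ, DE, DF, EF, EG, EJ, FG, FJ, GJ
  2-simplices (12): ABD, ABJ, ADF, AFG, AGJ, BDE, BEG, BFG, BFJ, DEF, EFJ, EGJ

giving chain groups C_0 ≅ Z^7, C_1 ≅ Z^18, C_2 ≅ Z^12.

The boundary map ∂_1: C_1 → C_0 maps an edge to its endpoints' difference, ∂[p,q] = q − p.
The resulting 7×18 matrix has rank 6, and its Smith normal form has invariant factors (1,1,1,1,1,1).

∂_2: C_2 → C_1 maps a triangle to the signed sum of its edges. For instance
  ∂EGJ = GJ − EJ + EG,
  ∂EFJ = FJ − EJ + EF.
The 18×12 boundary matrix has rank 12 and Smith normal form diag(1,1,1,1,1,1,1,1,1,1,1,2).

From H_k ≅ ker(∂_k) / im(∂_{k+1}) we obtain:

  H_0: rank C_0 − rank ∂_1 = 7 − 6 = 1, and the invariant factors of ∂_1 are all 1, so H_0 = Z.
  H_1: rank ker ∂_1 − rank ∂_2 = (18 − 6) − 12 = 0, and ∂_2 has invariant factor 2 > 1, so H_1 = Z/2.
  H_2: rank ker ∂_2 − rank ∂_3 = (12 − 12) − 0 = 0, and there is no ∂_3, so H_2 = 0.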